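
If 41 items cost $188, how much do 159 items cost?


Direct proportion: y/x = constant
k = 188/41 ≈ 4.5854
y₂ = k × 159 = 188 × 159 / 41 = 29892/41
≈ 729.07

729.07


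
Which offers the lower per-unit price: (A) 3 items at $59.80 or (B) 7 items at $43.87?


Deal A: $59.80/3 = $19.9333/unit
Deal B: $43.87/7 = $6.2671/unit
B is cheaper per unit
= Deal B

Deal B


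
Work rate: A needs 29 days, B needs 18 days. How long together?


Rate of A = 1/29 per day
Rate of B = 1/18 per day
Combined rate = 1/29 + 1/18 = 47/522 ≈ 0.0900 per day
Days = 1 / combined rate = 522/47
≈ 11.11 days

11.11 days


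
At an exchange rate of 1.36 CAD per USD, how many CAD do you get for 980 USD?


Amount × rate = 980 × 1.36
= 1332.80 CAD

1332.80 CAD


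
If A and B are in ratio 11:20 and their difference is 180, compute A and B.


Let A = 11k, B = 20k.
20k - 11k = 180
9k = 180 → k = 180/9 = 20
A = 11×20 = 220, B = 20×20 = 400
= A = 220, B = 400

A = 220, B = 400


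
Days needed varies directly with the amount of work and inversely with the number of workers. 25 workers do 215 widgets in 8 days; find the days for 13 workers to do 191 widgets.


Days ∝ work / workers, so d₂ = d₁ × (m₁/m₂) × (w₂/w₁)
Workers factor (inverse): 25/13 ≈ 1.9231
Work factor (direct): 191/215 ≈ 0.8884
d₂ = 8 × 25/13 × 191/215 = (8 × 25 × 191) / (13 × 215) = 38200/2795
≈ 13.67 days

13.67 days


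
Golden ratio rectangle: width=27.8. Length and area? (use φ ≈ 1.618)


φ = (1 + √5) / 2 ≈ 1.618
Length = width × φ = 27.8 × 1.618 = 44.9804
≈ 44.98
Area = width × length = 27.8 × 44.9804 = 1250.45512 ≈ 1250.46
= Length: 44.98, Area: 1250.46

Length: 44.98, Area: 1250.46


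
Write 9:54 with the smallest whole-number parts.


GCD(9, 54) = 9
9/9 : 54/9
= 1:6

1:6


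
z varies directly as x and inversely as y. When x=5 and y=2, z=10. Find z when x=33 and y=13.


z = k·x/y
Solve for k using the known point: k = z·y/x = 10×2/5 = 20/5 = 4.0000
Now evaluate at x=33, y=13:
z = k × 33 / 13 = (20 × 33) / (5 × 13) = 660/65
≈ 10.1538

10.1538


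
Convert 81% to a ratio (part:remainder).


81% means 81 parts out of 100; remainder = 19
Part : remainder = 81:19
GCD = 1
= 81:19

81:19


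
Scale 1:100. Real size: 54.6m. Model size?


Model size = real / scale
= 54.6 / 100
= 0.5460 m

0.5460 m


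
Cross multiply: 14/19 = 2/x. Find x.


Cross multiply: 14 × x = 19 × 2
14x = 38
x = 38 / 14
= 2.71

2.71


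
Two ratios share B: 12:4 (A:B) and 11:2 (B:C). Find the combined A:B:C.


Match B: multiply A:B by 11 → 132:44
Multiply B:C by 4 → 44:8
Combined: 132:44:8
GCD = 4
= 33:11:2

33:11:2


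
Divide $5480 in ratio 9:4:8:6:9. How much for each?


Total parts = 9 + 4 + 8 + 6 + 9 = 36
Part 1: 5480 × 9/36 = 1370.00
Part 2: 5480 × 4/36 = 608.89
Part 3: 5480 × 8/36 = 1217.78
Part 4: 5480 × 6/36 = 913.33
Part 5: 5480 × 9/36 = 1370.00
= Part 1: $1370.00, Part 2: $608.89, Part 3: $1217.78, Part 4: $913.33, Part 5: $1370.00

Part 1: $1370.00, Part 2: $608.89, Part 3: $1217.78, Part 4: $913.33, Part 5: $1370.00


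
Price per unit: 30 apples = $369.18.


Unit rate = total / quantity
= 369.18 / 30
= $12.31 per unit

$12.31 per unit


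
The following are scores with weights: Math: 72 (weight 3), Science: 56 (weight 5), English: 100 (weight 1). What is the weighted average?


Numerator = 72×3 + 56×5 + 100×1
= 216 + 280 + 100
= 596
Total weight = 9
Weighted avg = 596/9
= 66.22

66.22


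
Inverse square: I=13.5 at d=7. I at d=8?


I₁d₁² = I₂d₂²
I₂ = I₁ × (d₁/d₂)²
= 13.5 × (7/8)²
= 13.5 × 49/64
= 661.5/64
≈ 10.3359

10.3359


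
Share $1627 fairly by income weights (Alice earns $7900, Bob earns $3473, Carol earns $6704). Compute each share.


Total income = 7900 + 3473 + 6704 = $18077
Alice: $1627 × 7900/18077 = $711.03
Bob: $1627 × 3473/18077 = $312.58
Carol: $1627 × 6704/18077 = $603.39
= Alice: $711.03, Bob: $312.58, Carol: $603.39

Alice: $711.03, Bob: $312.58, Carol: $603.39


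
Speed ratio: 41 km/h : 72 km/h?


Ratio = 41:72
GCD = 1
Simplified = 41:72
Time ratio (same distance) = 72:41
Speed ratio = 41:72

41:72


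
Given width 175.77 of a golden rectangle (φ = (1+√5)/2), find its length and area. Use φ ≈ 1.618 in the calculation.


φ = (1 + √5) / 2 ≈ 1.618
Length = width × φ = 175.77 × 1.618 = 284.39586
≈ 284.40
Area = width × length = 175.77 × 284.39586 = 49988.2603122 ≈ 49988.26
= Length: 284.40, Area: 49988.26

Length: 284.40, Area: 49988.26


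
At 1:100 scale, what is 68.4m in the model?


Model size = real / scale
= 68.4 / 100
= 0.6840 m

0.6840 m


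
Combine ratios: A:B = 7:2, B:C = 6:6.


Match B: multiply A:B by 6 → 42:12
Multiply B:C by 2 → 12:12
Combined: 42:12:12
GCD = 6
= 7:2:2

7:2:2


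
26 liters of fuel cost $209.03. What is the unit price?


Unit rate = total / quantity
= 209.03 / 26
= $8.04 per unit

$8.04 per unit


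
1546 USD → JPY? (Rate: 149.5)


Amount × rate = 1546 × 149.5
= 231127.00 JPY

231127.00 JPY


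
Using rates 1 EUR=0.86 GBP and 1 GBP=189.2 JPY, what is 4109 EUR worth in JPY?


Step 1: 4109 EUR × 0.86 = 3533.74 GBP
Step 2: 3533.74 GBP × 189.2 = 668583.61 JPY
Implied rate EUR→JPY = 0.86 × 189.2 = 162.7120
= 668583.61 JPY

668583.61 JPY


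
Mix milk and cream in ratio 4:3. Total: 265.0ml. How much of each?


Total parts = 4 + 3 = 7
milk: 265.0 × 4/7 = 151.4ml
cream: 265.0 × 3/7 = 113.6ml
= 151.4ml and 113.6ml

151.4ml and 113.6ml


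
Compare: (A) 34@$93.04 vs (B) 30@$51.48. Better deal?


Deal A: $93.04/34 = $2.7365/unit
Deal B: $51.48/30 = $1.7160/unit
B is cheaper per unit
= Deal B

Deal B


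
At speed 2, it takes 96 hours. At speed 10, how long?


Inverse proportion: x × y = constant
k = 2 × 96 = 192
y₂ = k / 10 = 192 / 10
= 19.20

19.20


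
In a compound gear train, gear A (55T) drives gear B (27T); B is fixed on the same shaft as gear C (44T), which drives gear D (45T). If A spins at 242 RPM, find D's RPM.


Stage 1: RPM_B = RPM_A × t_A/t_B = 242 × 55/27 = 13310/27 ≈ 492.96
B and C share a shaft → RPM_C = RPM_B
Stage 2: RPM_D = RPM_C × t_C/t_D = RPM_A × (t_A×t_C)/(t_B×t_D)
Overall ratio = (55×44)/(27×45) = 2420/1215
RPM_D = 242 × 2420/1215 = 585640/1215
≈ 482.01 RPM

482.01 RPM


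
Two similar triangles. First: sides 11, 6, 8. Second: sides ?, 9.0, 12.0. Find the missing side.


Scale factor = 9.0/6 = 1.5
Missing side = 11 × 1.5
= 16.5

16.5


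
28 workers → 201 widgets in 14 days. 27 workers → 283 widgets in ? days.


Days ∝ work / workers, so d₂ = d₁ × (m₁/m₂) × (w₂/w₁)
Workers factor (inverse): 28/27 ≈ 1.0370
Work factor (direct): 283/201 ≈ 1.4080
d₂ = 14 × 28/27 × 283/201 = (14 × 28 × 283) / (27 × 201) = 110936/5427
≈ 20.44 days

20.44 days


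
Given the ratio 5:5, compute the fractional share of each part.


Total parts = 5 + 5 = 10
First part: 5/10 = 1/2
Second part: 5/10 = 1/2
= 1/2 and 1/2

1/2 and 1/2


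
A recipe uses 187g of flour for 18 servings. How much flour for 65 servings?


Direct proportion: y/x = constant
k = 187/18 ≈ 10.3889
y₂ = k × 65 = 187 × 65 / 18 = 12155/18
≈ 675.28

675.28


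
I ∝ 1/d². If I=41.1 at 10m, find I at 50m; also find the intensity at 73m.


I₁d₁² = I₂d₂²
I at 50m = 41.1 × (10/50)² = 41.1 × 100/2500 = 4110/2500 = 1.6440
I at 73m = 41.1 × (10/73)² = 41.1 × 100/5329 = 4110/5329 ≈ 0.7713
= 1.6440 and 0.7713

1.6440 and 0.7713


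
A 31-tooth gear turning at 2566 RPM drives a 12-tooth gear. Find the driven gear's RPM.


Gear ratio = 31:12 = 31:12
RPM_B = RPM_A × (teeth_A / teeth_B)
= 2566 × (31/12)
= 6628.8 RPM

6628.8 RPM


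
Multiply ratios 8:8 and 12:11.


Compound ratio = (8×12) : (8×11)
= 96:88
GCD = 8
= 12:11

12:11


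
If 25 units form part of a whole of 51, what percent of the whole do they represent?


Percentage = (part / whole) × 100
= (25 / 51) × 100
≈ 49.02%

49.02%


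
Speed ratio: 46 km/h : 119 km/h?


Ratio = 46:119
GCD = 1
Simplified = 46:119
Time ratio (same distance) = 119:46
Speed ratio = 46:119

46:119


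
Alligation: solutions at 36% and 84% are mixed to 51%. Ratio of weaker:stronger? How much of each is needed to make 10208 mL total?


Let x parts of 36% mix with y parts of 84%.
36x + 84y = 51(x + y)
36x + 84y = 51x + 51y
x(36 - 51) = y(51 - 84)
x/y = (84 - 51)/(51 - 36) = 33/15
Simplify: 11:5
Total parts = 16; one part = 10208/16 = 638.00 mL
36% solution: 11×638.00 = 7018.00 mL
84% solution: 5×638.00 = 3190.00 mL
= ratio 11:5; 7018.00 mL and 3190.00 mL

ratio 11:5; 7018.00 mL and 3190.00 mL


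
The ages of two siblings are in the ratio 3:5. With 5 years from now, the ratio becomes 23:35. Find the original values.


Let A = 3k, B = 5k.
(3k + 5) / (5k + 5) = 23/35
Cross-multiply: 35(3k + 5) = 23(5k + 5)
105k + 175 = 115k + 115
105k - 115k = 115 - 175
-10k = -60
k = -60/-10 = 6
A = 3×6 = 18, B = 5×6 = 30
= A = 18, B = 30

A = 18, B = 30


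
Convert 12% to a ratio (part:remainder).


12% means 12 parts out of 100; remainder = 88
Part : remainder = 12:88
GCD = 4
= 3:22

3:22


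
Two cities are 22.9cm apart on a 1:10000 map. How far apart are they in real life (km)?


Real distance = map distance × scale
= 22.9cm × 10000
= 229000 cm = 2290.0 m
= 2.290 km

2.290 km


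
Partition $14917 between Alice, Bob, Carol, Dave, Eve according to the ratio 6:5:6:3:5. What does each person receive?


Total parts = 6 + 5 + 6 + 3 + 5 = 25
Alice: 14917 × 6/25 = 3580.08
Bob: 14917 × 5/25 = 2983.40
Carol: 14917 × 6/25 = 3580.08
Dave: 14917 × 3/25 = 1790.04
Eve: 14917 × 5/25 = 2983.40
= Alice: $3580.08, Bob: $2983.40, Carol: $3580.08, Dave: $1790.04, Eve: $2983.40

Alice: $3580.08, Bob: $2983.40, Carol: $3580.08, Dave: $1790.04, Eve: $2983.40


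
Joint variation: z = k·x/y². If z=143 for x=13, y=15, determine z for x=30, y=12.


z = k·x/y²
Solve for k using the known point: k = z·y²/x = 143×225/13 = 32175/13 = 2475.0000
Now evaluate at x=30, y=12:
z = k × 30 / 144 = (32175 × 30) / (13 × 144) = 965250/1872
= 515.6250

515.6250


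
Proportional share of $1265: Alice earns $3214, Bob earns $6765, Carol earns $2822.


Total income = 3214 + 6765 + 2822 = $12801
Alice: $1265 × 3214/12801 = $317.61
Bob: $1265 × 6765/12801 = $668.52
Carol: $1265 × 2822/12801 = $278.87
= Alice: $317.61, Bob: $668.52, Carol: $278.87

Alice: $317.61, Bob: $668.52, Carol: $278.87


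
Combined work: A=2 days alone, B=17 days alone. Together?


Rate of A = 1/2 per day
Rate of B = 1/17 per day
Combined rate = 1/2 + 1/17 = 19/34 ≈ 0.5588 per day
Days = 1 / combined rate = 34/19
≈ 1.79 days

1.79 days


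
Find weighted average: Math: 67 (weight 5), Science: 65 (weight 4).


Numerator = 67×5 + 65×4
= 335 + 260
= 595
Total weight = 9
Weighted avg = 595/9
= 66.11

66.11


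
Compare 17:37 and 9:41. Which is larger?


17/37 = 0.4595
9/41 = 0.2195
0.4595 > 0.2195, so 17:37 is greater
= 17:37

17:37


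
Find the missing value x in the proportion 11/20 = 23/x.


Cross multiply: 11 × x = 20 × 23
11x = 460
x = 460 / 11
= 41.82

41.82


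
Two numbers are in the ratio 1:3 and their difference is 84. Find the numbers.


Let A = 1k, B = 3k.
3k - 1k = 84
2k = 84 → k = 84/2 = 42
A = 1×42 = 42, B = 3×42 = 126
= A = 42, B = 126

A = 42, B = 126


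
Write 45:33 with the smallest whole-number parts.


GCD(45, 33) = 3
45/3 : 33/3
= 15:11

15:11


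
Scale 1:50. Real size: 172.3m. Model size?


Model size = real / scale
= 172.3 / 50
= 3.4460 m

3.4460 m


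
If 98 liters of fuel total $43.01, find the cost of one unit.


Unit rate = total / quantity
= 43.01 / 98
= $0.44 per unit

$0.44 per unit


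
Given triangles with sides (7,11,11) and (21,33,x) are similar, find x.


Scale factor = 21/7 = 3
Missing side = 11 × 3
= 33.0

33.0


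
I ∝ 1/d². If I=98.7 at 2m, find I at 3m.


I₁d₁² = I₂d₂²
I₂ = I₁ × (d₁/d₂)²
= 98.7 × (2/3)²
= 98.7 × 4/9
= 394.8/9
≈ 43.8667

43.8667


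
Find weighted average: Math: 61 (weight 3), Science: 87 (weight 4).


Numerator = 61×3 + 87×4
= 183 + 348
= 531
Total weight = 7
Weighted avg = 531/7
= 75.86

75.86


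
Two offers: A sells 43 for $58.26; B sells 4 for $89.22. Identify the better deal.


Deal A: $58.26/43 = $1.3549/unit
Deal B: $89.22/4 = $22.3050/unit
A is cheaper per unit
= Deal A

Deal A


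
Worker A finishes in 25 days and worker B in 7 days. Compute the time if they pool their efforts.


Rate of A = 1/25 per day
Rate of B = 1/7 per day
Combined rate = 1/25 + 1/7 = 32/175 ≈ 0.1829 per day
Days = 1 / combined rate = 175/32
≈ 5.47 days

5.47 days


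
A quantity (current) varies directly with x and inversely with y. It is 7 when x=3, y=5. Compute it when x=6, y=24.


z = k·x/y
Solve for k using the known point: k = z·y/x = 7×5/3 = 35/3 ≈ 11.6667
Now evaluate at x=6, y=24:
z = k × 6 / 24 = (35 × 6) / (3 × 24) = 210/72
≈ 2.9167

2.9167


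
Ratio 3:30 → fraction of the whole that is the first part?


Total parts = 3 + 30 = 33
First part: 3/33 = 1/11
= 1/11

1/11


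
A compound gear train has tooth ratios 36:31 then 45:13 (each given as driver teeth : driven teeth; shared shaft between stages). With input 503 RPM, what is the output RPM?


Stage 1: RPM_B = RPM_A × t_A/t_B = 503 × 36/31 = 18108/31 ≈ 584.13
B and C share a shaft → RPM_C = RPM_B
Stage 2: RPM_D = RPM_C × t_C/t_D = RPM_A × (t_A×t_C)/(t_B×t_D)
Overall ratio = (36×45)/(31×13) = 1620/403
RPM_D = 503 × 1620/403 = 814860/403
≈ 2021.99 RPM

2021.99 RPM


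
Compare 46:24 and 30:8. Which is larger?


46/24 = 1.9167
30/8 = 3.7500
1.9167 < 3.7500, so 46:24 is less
= 30:8

30:8


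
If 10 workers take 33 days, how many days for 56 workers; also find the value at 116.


Inverse proportion: x × y = constant
k = 10 × 33 = 330
At x=56: k/56 = 5.89
At x=116: k/116 = 2.84
= 5.89 and 2.84

5.89 and 2.84


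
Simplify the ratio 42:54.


GCD(42, 54) = 6
42/6 : 54/6
= 7:9

7:9


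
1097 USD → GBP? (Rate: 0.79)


Amount × rate = 1097 × 0.79
= 866.63 GBP

866.63 GBP


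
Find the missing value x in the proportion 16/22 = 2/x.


Cross multiply: 16 × x = 22 × 2
16x = 44
x = 44 / 16
= 2.75

2.75


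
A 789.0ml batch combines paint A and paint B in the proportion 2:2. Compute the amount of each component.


Total parts = 2 + 2 = 4
paint A: 789.0 × 2/4 = 394.5ml
paint B: 789.0 × 2/4 = 394.5ml
= 394.5ml and 394.5ml

394.5ml and 394.5ml


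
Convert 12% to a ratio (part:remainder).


12% means 12 parts out of 100; remainder = 88
Part : remainder = 12:88
GCD = 4
= 3:22

3:22


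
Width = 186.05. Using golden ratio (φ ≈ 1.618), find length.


φ = (1 + √5) / 2 ≈ 1.618
Length = width × φ = 186.05 × 1.618 = 301.0289
≈ 301.03

301.03


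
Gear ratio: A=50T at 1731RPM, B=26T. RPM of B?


Gear ratio = 50:26 = 25:13
RPM_B = RPM_A × (teeth_A / teeth_B)
= 1731 × (50/26)
= 3328.8 RPM

3328.8 RPM


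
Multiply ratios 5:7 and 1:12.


Compound ratio = (5×1) : (7×12)
= 5:84
GCD = 1
= 5:84

5:84


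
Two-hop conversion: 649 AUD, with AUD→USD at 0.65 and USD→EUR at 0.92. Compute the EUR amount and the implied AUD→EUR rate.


Step 1: 649 AUD × 0.65 = 421.85 USD
Step 2: 421.85 USD × 0.92 = 388.10 EUR
Implied rate AUD→EUR = 0.65 × 0.92 = 0.5980
= 388.10 EUR; implied rate 0.5980 EUR/AUD

388.10 EUR; implied rate 0.5980 EUR/AUD


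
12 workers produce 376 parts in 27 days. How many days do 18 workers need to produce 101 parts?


Days ∝ work / workers, so d₂ = d₁ × (m₁/m₂) × (w₂/w₁)
Workers factor (inverse): 12/18 ≈ 0.6667
Work factor (direct): 101/376 ≈ 0.2686
d₂ = 27 × 12/18 × 101/376 = (27 × 12 × 101) / (18 × 376) = 32724/6768
≈ 4.84 days

4.84 days


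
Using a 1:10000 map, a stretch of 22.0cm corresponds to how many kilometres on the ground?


Real distance = map distance × scale
= 22.0cm × 10000
= 220000 cm = 2200.0 m
= 2.200 km

2.200 km


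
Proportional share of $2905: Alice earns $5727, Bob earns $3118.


Total income = 5727 + 3118 = $8845
Alice: $2905 × 5727/8845 = $1880.94
Bob: $2905 × 3118/8845 = $1024.06
= Alice: $1880.94, Bob: $1024.06

Alice: $1880.94, Bob: $1024.06


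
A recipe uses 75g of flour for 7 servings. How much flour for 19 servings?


Direct proportion: y/x = constant
k = 75/7 ≈ 10.7143
y₂ = k × 19 = 75 × 19 / 7 = 1425/7
≈ 203.57

203.57


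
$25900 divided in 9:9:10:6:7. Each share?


Total parts = 9 + 9 + 10 + 6 + 7 = 41
Part 1: 25900 × 9/41 = 5685.37
Part 2: 25900 × 9/41 = 5685.37
Part 3: 25900 × 10/41 = 6317.07
Part 4: 25900 × 6/41 = 3790.24
Part 5: 25900 × 7/41 = 4421.95
= Part 1: $5685.37, Part 2: $5685.37, Part 3: $6317.07, Part 4: $3790.24, Part 5: $4421.95

Part 1: $5685.37, Part 2: $5685.37, Part 3: $6317.07, Part 4: $3790.24, Part 5: $4421.95


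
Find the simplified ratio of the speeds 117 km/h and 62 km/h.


Ratio = 117:62
GCD = 1
Simplified = 117:62
Time ratio (same distance) = 62:117
Speed ratio = 117:62

117:62


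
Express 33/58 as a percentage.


Percentage = (part / whole) × 100
= (33 / 58) × 100
≈ 56.90%

56.90%


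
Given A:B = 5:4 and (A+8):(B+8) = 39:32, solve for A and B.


Let A = 5k, B = 4k.
(5k + 8) / (4k + 8) = 39/32
Cross-multiply: 32(5k + 8) = 39(4k + 8)
160k + 256 = 156k + 312
160k - 156k = 312 - 256
4k = 56
k = 56/4 = 14
A = 5×14 = 70, B = 4×14 = 56
= A = 70, B = 56

A = 70, B = 56


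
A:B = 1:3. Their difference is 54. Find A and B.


Let A = 1k, B = 3k.
3k - 1k = 54
2k = 54 → k = 54/2 = 27
A = 1×27 = 27, B = 3×27 = 81
= A = 27, B = 81

A = 27, B = 81


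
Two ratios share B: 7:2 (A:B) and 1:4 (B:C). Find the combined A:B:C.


Match B: multiply A:B by 1 → 7:2
Multiply B:C by 2 → 2:8
Combined: 7:2:8
GCD = 1
= 7:2:8

7:2:8


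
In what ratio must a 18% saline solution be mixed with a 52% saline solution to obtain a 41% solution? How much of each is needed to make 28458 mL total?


Let x parts of 18% mix with y parts of 52%.
18x + 52y = 41(x + y)
18x + 52y = 41x + 41y
x(18 - 41) = y(41 - 52)
x/y = (52 - 41)/(41 - 18) = 11/23
Simplify: 11:23
Total parts = 34; one part = 28458/34 = 837.00 mL
18% solution: 11×837.00 = 9207.00 mL
52% solution: 23×837.00 = 19251.00 mL
= ratio 11:23; 9207.00 mL and 19251.00 mL

ratio 11:23; 9207.00 mL and 19251.00 mL


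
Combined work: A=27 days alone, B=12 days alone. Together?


Rate of A = 1/27 per day
Rate of B = 1/12 per day
Combined rate = 1/27 + 1/12 = 39/324 ≈ 0.1204 per day
Days = 1 / combined rate = 324/39
≈ 8.31 days

8.31 days


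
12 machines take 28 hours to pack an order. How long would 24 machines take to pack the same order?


Inverse proportion: x × y = constant
k = 12 × 28 = 336
y₂ = k / 24 = 336 / 24
= 14.00

14.00


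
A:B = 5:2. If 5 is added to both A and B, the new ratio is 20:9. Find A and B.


Let A = 5k, B = 2k.
(5k + 5) / (2k + 5) = 20/9
Cross-multiply: 9(5k + 5) = 20(2k + 5)
45k + 45 = 40k + 100
45k - 40k = 100 - 45
5k = 55
k = 55/5 = 11
A = 5×11 = 55, B = 2×11 = 22
= A = 55, B = 22

A = 55, B = 22


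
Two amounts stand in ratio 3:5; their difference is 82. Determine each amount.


Let A = 3k, B = 5k.
5k - 3k = 82
2k = 82 → k = 82/2 = 41
A = 3×41 = 123, B = 5×41 = 205
= A = 123, B = 205

A = 123, B = 205


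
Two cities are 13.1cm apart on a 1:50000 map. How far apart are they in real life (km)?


Real distance = map distance × scale
= 13.1cm × 50000
= 655000 cm = 6550.0 m
= 6.550 km

6.550 km


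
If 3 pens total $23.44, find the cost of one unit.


Unit rate = total / quantity
= 23.44 / 3
= $7.81 per unit

$7.81 per unit


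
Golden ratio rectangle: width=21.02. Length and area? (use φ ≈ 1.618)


φ = (1 + √5) / 2 ≈ 1.618
Length = width × φ = 21.02 × 1.618 = 34.01036
≈ 34.01
Area = width × length = 21.02 × 34.01036 = 714.8977672 ≈ 714.90
= Length: 34.01, Area: 714.90

Length: 34.01, Area: 714.90


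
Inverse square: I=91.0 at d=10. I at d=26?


I₁d₁² = I₂d₂²
I₂ = I₁ × (d₁/d₂)²
= 91.0 × (10/26)²
= 91.0 × 100/676
= 9100/676
≈ 13.4615

13.4615


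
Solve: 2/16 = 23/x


Cross multiply: 2 × x = 16 × 23
2x = 368
x = 368 / 2
= 184.00

184.00


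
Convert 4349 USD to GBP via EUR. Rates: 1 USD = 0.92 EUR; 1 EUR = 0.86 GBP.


Step 1: 4349 USD × 0.92 = 4001.08 EUR
Step 2: 4001.08 EUR × 0.86 = 3440.93 GBP
Implied rate USD→GBP = 0.92 × 0.86 = 0.7912
= 3440.93 GBP

3440.93 GBP


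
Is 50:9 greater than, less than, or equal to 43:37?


50/9 = 5.5556
43/37 = 1.1622
5.5556 > 1.1622, so 50:9 is greater
= greater than

greater than


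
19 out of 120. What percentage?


Percentage = (part / whole) × 100
= (19 / 120) × 100
≈ 15.83%

15.83%


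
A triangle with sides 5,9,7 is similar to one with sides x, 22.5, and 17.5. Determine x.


Scale factor = 22.5/9 = 2.5
Missing side = 5 × 2.5
= 12.5

12.5


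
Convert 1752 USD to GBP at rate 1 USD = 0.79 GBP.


Amount × rate = 1752 × 0.79
= 1384.08 GBP

1384.08 GBP


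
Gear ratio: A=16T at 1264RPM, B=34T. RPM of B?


Gear ratio = 16:34 = 8:17
RPM_B = RPM_A × (teeth_A / teeth_B)
= 1264 × (16/34)
= 594.8 RPM

594.8 RPM


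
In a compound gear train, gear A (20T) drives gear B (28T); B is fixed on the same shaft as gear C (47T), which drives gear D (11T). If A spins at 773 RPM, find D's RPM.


Stage 1: RPM_B = RPM_A × t_A/t_B = 773 × 20/28 = 15460/28 ≈ 552.14
B and C share a shaft → RPM_C = RPM_B
Stage 2: RPM_D = RPM_C × t_C/t_D = RPM_A × (t_A×t_C)/(t_B×t_D)
Overall ratio = (20×47)/(28×11) = 940/308
RPM_D = 773 × 940/308 = 726620/308
≈ 2359.16 RPM

2359.16 RPM


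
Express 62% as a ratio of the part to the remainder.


62% means 62 parts out of 100; remainder = 38
Part : remainder = 62:38
GCD = 2
= 31:19

31:19


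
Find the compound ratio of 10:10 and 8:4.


Compound ratio = (10×8) : (10×4)
= 80:40
GCD = 40
= 2:1

2:1


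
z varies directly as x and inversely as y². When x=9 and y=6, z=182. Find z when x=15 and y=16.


z = k·x/y²
Solve for k using the known point: k = z·y²/x = 182×36/9 = 6552/9 = 728.0000
Now evaluate at x=15, y=16:
z = k × 15 / 256 = (6552 × 15) / (9 × 256) = 98280/2304
≈ 42.6563

42.6563


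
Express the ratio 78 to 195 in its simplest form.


GCD(78, 195) = 39
78/39 : 195/39
= 2:5

2:5


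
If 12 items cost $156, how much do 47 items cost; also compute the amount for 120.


Direct proportion: y/x = constant
k = 156/12 = 13.0000
y at x=47: k × 47 = 156 × 47 / 12 = 7332/12 = 611.00
y at x=120: k × 120 = 156 × 120 / 12 = 18720/12 = 1560.00
= 611.00 and 1560.00

611.00 and 1560.00


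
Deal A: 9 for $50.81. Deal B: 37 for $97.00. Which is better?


Deal A: $50.81/9 = $5.6456/unit
Deal B: $97.00/37 = $2.6216/unit
B is cheaper per unit
= Deal B

Deal B


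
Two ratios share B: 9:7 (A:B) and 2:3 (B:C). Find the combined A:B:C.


Match B: multiply A:B by 2 → 18:14
Multiply B:C by 7 → 14:21
Combined: 18:14:21
GCD = 1
= 18:14:21

18:14:21


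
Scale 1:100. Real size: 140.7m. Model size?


Model size = real / scale
= 140.7 / 100
= 1.4070 m

1.4070 m


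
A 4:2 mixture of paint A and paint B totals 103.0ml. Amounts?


Total parts = 4 + 2 = 6
paint A: 103.0 × 4/6 = 68.7ml
paint B: 103.0 × 2/6 = 34.3ml
= 68.7ml and 34.3ml

68.7ml and 34.3ml


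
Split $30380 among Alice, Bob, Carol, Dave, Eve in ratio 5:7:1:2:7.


Total parts = 5 + 7 + 1 + 2 + 7 = 22
Alice: 30380 × 5/22 = 6904.55
Bob: 30380 × 7/22 = 9666.36
Carol: 30380 × 1/22 = 1380.91
Dave: 30380 × 2/22 = 2761.82
Eve: 30380 × 7/22 = 9666.36
= Alice: $6904.55, Bob: $9666.36, Carol: $1380.91, Dave: $2761.82, Eve: $9666.36

Alice: $6904.55, Bob: $9666.36, Carol: $1380.91, Dave: $2761.82, Eve: $9666.36


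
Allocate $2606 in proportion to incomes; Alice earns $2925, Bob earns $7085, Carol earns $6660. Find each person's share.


Total income = 2925 + 7085 + 6660 = $16670
Alice: $2606 × 2925/16670 = $457.26
Bob: $2606 × 7085/16670 = $1107.59
Carol: $2606 × 6660/16670 = $1041.15
= Alice: $457.26, Bob: $1107.59, Carol: $1041.15

Alice: $457.26, Bob: $1107.59, Carol: $1041.15


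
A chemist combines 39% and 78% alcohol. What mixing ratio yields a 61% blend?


Let x parts of 39% mix with y parts of 78%.
39x + 78y = 61(x + y)
39x + 78y = 61x + 61y
x(39 - 61) = y(61 - 78)
x/y = (78 - 61)/(61 - 39) = 17/22
Simplify: 17:22
= 17:22

17:22


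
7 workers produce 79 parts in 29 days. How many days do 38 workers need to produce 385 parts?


Days ∝ work / workers, so d₂ = d₁ × (m₁/m₂) × (w₂/w₁)
Workers factor (inverse): 7/38 ≈ 0.1842
Work factor (direct): 385/79 ≈ 4.8734
d₂ = 29 × 7/38 × 385/79 = (29 × 7 × 385) / (38 × 79) = 78155/3002
≈ 26.03 days

26.03 days


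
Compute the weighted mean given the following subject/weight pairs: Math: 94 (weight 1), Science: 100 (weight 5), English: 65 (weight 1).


Numerator = 94×1 + 100×5 + 65×1
= 94 + 500 + 65
= 659
Total weight = 7
Weighted avg = 659/7
= 94.14

94.14


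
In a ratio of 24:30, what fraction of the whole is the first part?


Total parts = 24 + 30 = 54
First part: 24/54 = 4/9
= 4/9

4/9


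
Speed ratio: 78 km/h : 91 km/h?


Ratio = 78:91
GCD = 13
Simplified = 6:7
Time ratio (same distance) = 7:6
Speed ratio = 6:7

6:7


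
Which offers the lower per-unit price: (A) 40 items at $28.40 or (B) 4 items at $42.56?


Deal A: $28.40/40 = $0.7100/unit
Deal B: $42.56/4 = $10.6400/unit
A is cheaper per unit
= Deal A

Deal A


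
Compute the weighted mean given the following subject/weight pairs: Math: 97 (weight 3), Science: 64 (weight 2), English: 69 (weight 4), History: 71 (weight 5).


Numerator = 97×3 + 64×2 + 69×4 + 71×5
= 291 + 128 + 276 + 355
= 1050
Total weight = 14
Weighted avg = 1050/14
= 75.00

75.00


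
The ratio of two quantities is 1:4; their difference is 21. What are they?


Let A = 1k, B = 4k.
4k - 1k = 21
3k = 21 → k = 21/3 = 7
A = 1×7 = 7, B = 4×7 = 28
= A = 7, B = 28

A = 7, B = 28


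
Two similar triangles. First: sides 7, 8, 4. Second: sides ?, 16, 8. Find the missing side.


Scale factor = 16/8 = 2
Missing side = 7 × 2
= 14.0

14.0


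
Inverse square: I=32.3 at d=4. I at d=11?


I₁d₁² = I₂d₂²
I₂ = I₁ × (d₁/d₂)²
= 32.3 × (4/11)²
= 32.3 × 16/121
= 516.8/121
≈ 4.2711

4.2711


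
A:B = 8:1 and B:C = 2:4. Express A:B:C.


Match B: multiply A:B by 2 → 16:2
Multiply B:C by 1 → 2:4
Combined: 16:2:4
GCD = 2
= 8:1:2

8:1:2


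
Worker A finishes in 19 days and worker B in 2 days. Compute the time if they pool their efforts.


Rate of A = 1/19 per day
Rate of B = 1/2 per day
Combined rate = 1/19 + 1/2 = 21/38 ≈ 0.5526 per day
Days = 1 / combined rate = 38/21
≈ 1.81 days

1.81 days


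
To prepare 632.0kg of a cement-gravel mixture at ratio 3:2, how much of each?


Total parts = 3 + 2 = 5
cement: 632.0 × 3/5 = 379.2kg
gravel: 632.0 × 2/5 = 252.8kg
= 379.2kg and 252.8kg

379.2kg and 252.8kg


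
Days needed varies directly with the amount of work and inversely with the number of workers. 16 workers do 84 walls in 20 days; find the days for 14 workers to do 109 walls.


Days ∝ work / workers, so d₂ = d₁ × (m₁/m₂) × (w₂/w₁)
Workers factor (inverse): 16/14 ≈ 1.1429
Work factor (direct): 109/84 ≈ 1.2976
d₂ = 20 × 16/14 × 109/84 = (20 × 16 × 109) / (14 × 84) = 34880/1176
≈ 29.66 days

29.66 days


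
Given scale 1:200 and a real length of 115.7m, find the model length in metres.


Model size = real / scale
= 115.7 / 200
= 0.5785 m

0.5785 m


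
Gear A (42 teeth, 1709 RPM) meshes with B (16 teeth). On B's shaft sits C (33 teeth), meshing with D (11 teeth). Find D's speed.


Stage 1: RPM_B = RPM_A × t_A/t_B = 1709 × 42/16 = 71778/16 ≈ 4486.13
B and C share a shaft → RPM_C = RPM_B
Stage 2: RPM_D = RPM_C × t_C/t_D = RPM_A × (t_A×t_C)/(t_B×t_D)
Overall ratio = (42×33)/(16×11) = 1386/176
RPM_D = 1709 × 1386/176 = 2368674/176
≈ 13458.38 RPM

13458.38 RPM


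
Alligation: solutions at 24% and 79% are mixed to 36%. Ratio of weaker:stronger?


Let x parts of 24% mix with y parts of 79%.
24x + 79y = 36(x + y)
24x + 79y = 36x + 36y
x(24 - 36) = y(36 - 79)
x/y = (79 - 36)/(36 - 24) = 43/12
Simplify: 43:12
= 43:12

43:12


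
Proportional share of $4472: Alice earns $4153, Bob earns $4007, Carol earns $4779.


Total income = 4153 + 4007 + 4779 = $12939
Alice: $4472 × 4153/12939 = $1435.37
Bob: $4472 × 4007/12939 = $1384.91
Carol: $4472 × 4779/12939 = $1651.73
= Alice: $1435.37, Bob: $1384.91, Carol: $1651.73

Alice: $1435.37, Bob: $1384.91, Carol: $1651.73


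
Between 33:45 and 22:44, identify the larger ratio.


33/45 = 0.7333
22/44 = 0.5000
0.7333 > 0.5000, so 33:45 is greater
= 33:45

33:45


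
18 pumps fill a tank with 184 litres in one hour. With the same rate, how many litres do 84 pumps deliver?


Direct proportion: y/x = constant
k = 184/18 ≈ 10.2222
y₂ = k × 84 = 184 × 84 / 18 = 15456/18
≈ 858.67

858.67


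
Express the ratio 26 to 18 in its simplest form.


GCD(26, 18) = 2
26/2 : 18/2
= 13:9

13:9


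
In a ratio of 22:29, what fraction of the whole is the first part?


Total parts = 22 + 29 = 51
First part: 22/51 = 22/51
= 22/51

22/51


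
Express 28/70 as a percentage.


Percentage = (part / whole) × 100
= (28 / 70) × 100
= 40.00%

40.00%


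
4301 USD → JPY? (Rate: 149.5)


Amount × rate = 4301 × 149.5
= 642999.50 JPY

642999.50 JPY


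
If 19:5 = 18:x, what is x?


Cross multiply: 19 × x = 5 × 18
19x = 90
x = 90 / 19
= 4.74

4.74


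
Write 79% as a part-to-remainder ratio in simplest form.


79% means 79 parts out of 100; remainder = 21
Part : remainder = 79:21
GCD = 1
= 79:21

79:21


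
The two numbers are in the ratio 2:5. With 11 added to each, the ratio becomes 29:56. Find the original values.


Let A = 2k, B = 5k.
(2k + 11) / (5k + 11) = 29/56
Cross-multiply: 56(2k + 11) = 29(5k + 11)
112k + 616 = 145k + 319
112k - 145k = 319 - 616
-33k = -297
k = -297/-33 = 9
A = 2×9 = 18, B = 5×9 = 45
= A = 18, B = 45

A = 18, B = 45


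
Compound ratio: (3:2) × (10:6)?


Compound ratio = (3×10) : (2×6)
= 30:12
GCD = 6
= 5:2

5:2


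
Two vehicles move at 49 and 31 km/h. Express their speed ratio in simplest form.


Ratio = 49:31
GCD = 1
Simplified = 49:31
Time ratio (same distance) = 31:49
Speed ratio = 49:31

49:31


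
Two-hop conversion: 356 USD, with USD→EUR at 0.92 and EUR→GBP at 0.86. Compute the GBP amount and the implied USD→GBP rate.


Step 1: 356 USD × 0.92 = 327.52 EUR
Step 2: 327.52 EUR × 0.86 = 281.67 GBP
Implied rate USD→GBP = 0.92 × 0.86 = 0.7912
= 281.67 GBP; implied rate 0.7912 GBP/USD

281.67 GBP; implied rate 0.7912 GBP/USD


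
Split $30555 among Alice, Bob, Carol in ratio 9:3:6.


Total parts = 9 + 3 + 6 = 18
Alice: 30555 × 9/18 = 15277.50
Bob: 30555 × 3/18 = 5092.50
Carol: 30555 × 6/18 = 10185.00
= Alice: $15277.50, Bob: $5092.50, Carol: $10185.00

Alice: $15277.50, Bob: $5092.50, Carol: $10185.00


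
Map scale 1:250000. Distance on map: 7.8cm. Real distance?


Real distance = map distance × scale
= 7.8cm × 250000
= 1950000 cm = 19500.0 m
= 19.500 km

19.500 km


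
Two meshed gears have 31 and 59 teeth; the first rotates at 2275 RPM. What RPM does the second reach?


Gear ratio = 31:59 = 31:59
RPM_B = RPM_A × (teeth_A / teeth_B)
= 2275 × (31/59)
= 1195.3 RPM

1195.3 RPM


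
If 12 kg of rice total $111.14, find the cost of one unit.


Unit rate = total / quantity
= 111.14 / 12
= $9.26 per unit

$9.26 per unit


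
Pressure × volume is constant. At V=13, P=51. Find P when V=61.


Inverse proportion: x × y = constant
k = 13 × 51 = 663
y₂ = k / 61 = 663 / 61
= 10.87

10.87


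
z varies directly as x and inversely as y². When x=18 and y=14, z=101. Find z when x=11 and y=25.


z = k·x/y²
Solve for k using the known point: k = z·y²/x = 101×196/18 = 19796/18 ≈ 1099.7778
Now evaluate at x=11, y=25:
z = k × 11 / 625 = (19796 × 11) / (18 × 625) = 217756/11250
≈ 19.3561

19.3561


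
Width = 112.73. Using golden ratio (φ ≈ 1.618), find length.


φ = (1 + √5) / 2 ≈ 1.618
Length = width × φ = 112.73 × 1.618 = 182.39714
≈ 182.40

182.40


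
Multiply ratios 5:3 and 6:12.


Compound ratio = (5×6) : (3×12)
= 30:36
GCD = 6
= 5:6

5:6


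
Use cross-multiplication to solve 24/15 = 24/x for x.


Cross multiply: 24 × x = 15 × 24
24x = 360
x = 360 / 24
= 15.00

15.00


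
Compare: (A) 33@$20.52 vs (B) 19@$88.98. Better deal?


Deal A: $20.52/33 = $0.6218/unit
Deal B: $88.98/19 = $4.6832/unit
A is cheaper per unit
= Deal A

Deal A


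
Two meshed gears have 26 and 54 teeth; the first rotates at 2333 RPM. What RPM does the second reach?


Gear ratio = 26:54 = 13:27
RPM_B = RPM_A × (teeth_A / teeth_B)
= 2333 × (26/54)
= 1123.3 RPM

1123.3 RPM


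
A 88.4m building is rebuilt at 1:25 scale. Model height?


Model size = real / scale
= 88.4 / 25
= 3.5360 m

3.5360 m


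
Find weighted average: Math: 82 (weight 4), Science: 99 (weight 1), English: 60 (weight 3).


Numerator = 82×4 + 99×1 + 60×3
= 328 + 99 + 180
= 607
Total weight = 8
Weighted avg = 607/8
= 75.88

75.88


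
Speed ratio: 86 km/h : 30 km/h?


Ratio = 86:30
GCD = 2
Simplified = 43:15
Time ratio (same distance) = 15:43
Speed ratio = 43:15

43:15


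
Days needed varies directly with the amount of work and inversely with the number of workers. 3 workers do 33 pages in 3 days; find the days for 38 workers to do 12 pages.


Days ∝ work / workers, so d₂ = d₁ × (m₁/m₂) × (w₂/w₁)
Workers factor (inverse): 3/38 ≈ 0.0789
Work factor (direct): 12/33 ≈ 0.3636
d₂ = 3 × 3/38 × 12/33 = (3 × 3 × 12) / (38 × 33) = 108/1254
≈ 0.09 days

0.09 days


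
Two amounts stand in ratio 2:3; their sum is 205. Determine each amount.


Let A = 2k, B = 3k.
2k + 3k = 205
5k = 205 → k = 205/5 = 41
A = 2×41 = 82, B = 3×41 = 123
= A = 82, B = 123

A = 82, B = 123


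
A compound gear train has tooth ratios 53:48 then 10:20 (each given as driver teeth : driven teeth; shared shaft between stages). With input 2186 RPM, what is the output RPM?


Stage 1: RPM_B = RPM_A × t_A/t_B = 2186 × 53/48 = 115858/48 ≈ 2413.71
B and C share a shaft → RPM_C = RPM_B
Stage 2: RPM_D = RPM_C × t_C/t_D = RPM_A × (t_A×t_C)/(t_B×t_D)
Overall ratio = (53×10)/(48×20) = 530/960
RPM_D = 2186 × 530/960 = 1158580/960
≈ 1206.85 RPM

1206.85 RPM


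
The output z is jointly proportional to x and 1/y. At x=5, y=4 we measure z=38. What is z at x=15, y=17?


z = k·x/y
Solve for k using the known point: k = z·y/x = 38×4/5 = 152/5 = 30.4000
Now evaluate at x=15, y=17:
z = k × 15 / 17 = (152 × 15) / (5 × 17) = 2280/85
≈ 26.8235

26.8235


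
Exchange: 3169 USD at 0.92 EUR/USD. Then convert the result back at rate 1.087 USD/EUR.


Amount × rate = 3169 × 0.92 = 2915.48 EUR
Round-trip: 2915.48 × 1.087 = 3169.13 USD
= 2915.48 EUR, then 3169.13 USD

2915.48 EUR, then 3169.13 USD


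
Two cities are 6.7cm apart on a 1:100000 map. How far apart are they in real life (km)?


Real distance = map distance × scale
= 6.7cm × 100000
= 670000 cm = 6700.0 m
= 6.700 km

6.700 km


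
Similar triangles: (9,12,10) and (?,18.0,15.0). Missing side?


Scale factor = 18.0/12 = 1.5
Missing side = 9 × 1.5
= 13.5

13.5


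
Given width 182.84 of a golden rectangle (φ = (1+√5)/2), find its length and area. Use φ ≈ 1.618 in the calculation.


φ = (1 + √5) / 2 ≈ 1.618
Length = width × φ = 182.84 × 1.618 = 295.83512
≈ 295.84
Area = width × length = 182.84 × 295.83512 = 54090.4933408 ≈ 54090.49
= Length: 295.84, Area: 54090.49

Length: 295.84, Area: 54090.49


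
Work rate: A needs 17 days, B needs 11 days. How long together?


Rate of A = 1/17 per day
Rate of B = 1/11 per day
Combined rate = 1/17 + 1/11 = 28/187 ≈ 0.1497 per day
Days = 1 / combined rate = 187/28
≈ 6.68 days

6.68 days


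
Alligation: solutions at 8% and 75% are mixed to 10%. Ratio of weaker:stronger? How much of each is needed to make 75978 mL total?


Let x parts of 8% mix with y parts of 75%.
8x + 75y = 10(x + y)
8x + 75y = 10x + 10y
x(8 - 10) = y(10 - 75)
x/y = (75 - 10)/(10 - 8) = 65/2
Simplify: 65:2
Total parts = 67; one part = 75978/67 = 1134.00 mL
8% solution: 65×1134.00 = 73710.00 mL
75% solution: 2×1134.00 = 2268.00 mL
= ratio 65:2; 73710.00 mL and 2268.00 mL

ratio 65:2; 73710.00 mL and 2268.00 mL


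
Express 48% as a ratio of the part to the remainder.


48% means 48 parts out of 100; remainder = 52
Part : remainder = 48:52
GCD = 4
= 12:13

12:13


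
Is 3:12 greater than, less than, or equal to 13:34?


3/12 = 0.2500
13/34 = 0.3824
0.2500 < 0.3824, so 3:12 is less
= less than

less than


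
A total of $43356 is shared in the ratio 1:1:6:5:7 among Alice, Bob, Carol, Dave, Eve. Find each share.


Total parts = 1 + 1 + 6 + 5 + 7 = 20
Alice: 43356 × 1/20 = 2167.80
Bob: 43356 × 1/20 = 2167.80
Carol: 43356 × 6/20 = 13006.80
Dave: 43356 × 5/20 = 10839.00
Eve: 43356 × 7/20 = 15174.60
= Alice: $2167.80, Bob: $2167.80, Carol: $13006.80, Dave: $10839.00, Eve: $15174.60

Alice: $2167.80, Bob: $2167.80, Carol: $13006.80, Dave: $10839.00, Eve: $15174.60


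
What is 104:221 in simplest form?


GCD(104, 221) = 13
104/13 : 221/13
= 8:17

8:17


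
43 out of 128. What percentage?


Percentage = (part / whole) × 100
= (43 / 128) × 100
≈ 33.59%

33.59%


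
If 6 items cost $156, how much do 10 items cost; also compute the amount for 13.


Direct proportion: y/x = constant
k = 156/6 = 26.0000
y at x=10: k × 10 = 156 × 10 / 6 = 1560/6 = 260.00
y at x=13: k × 13 = 156 × 13 / 6 = 2028/6 = 338.00
= 260.00 and 338.00

260.00 and 338.00


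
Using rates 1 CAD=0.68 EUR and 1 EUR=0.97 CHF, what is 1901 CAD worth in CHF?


Step 1: 1901 CAD × 0.68 = 1292.68 EUR
Step 2: 1292.68 EUR × 0.97 = 1253.90 CHF
Implied rate CAD→CHF = 0.68 × 0.97 = 0.6596
= 1253.90 CHF

1253.90 CHF


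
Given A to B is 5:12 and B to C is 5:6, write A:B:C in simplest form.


Match B: multiply A:B by 5 → 25:60
Multiply B:C by 12 → 60:72
Combined: 25:60:72
GCD = 1
= 25:60:72

25:60:72


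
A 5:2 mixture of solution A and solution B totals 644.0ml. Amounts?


Total parts = 5 + 2 = 7
solution A: 644.0 × 5/7 = 460.0ml
solution B: 644.0 × 2/7 = 184.0ml
= 460.0ml and 184.0ml

460.0ml and 184.0ml


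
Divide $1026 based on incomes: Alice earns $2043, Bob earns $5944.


Total income = 2043 + 5944 = $7987
Alice: $1026 × 2043/7987 = $262.44
Bob: $1026 × 5944/7987 = $763.56
= Alice: $262.44, Bob: $763.56

Alice: $262.44, Bob: $763.56


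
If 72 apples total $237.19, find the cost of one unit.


Unit rate = total / quantity
= 237.19 / 72
= $3.29 per unit

$3.29 per unit


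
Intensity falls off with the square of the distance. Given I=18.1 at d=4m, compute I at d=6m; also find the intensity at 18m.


I₁d₁² = I₂d₂²
I at 6m = 18.1 × (4/6)² = 18.1 × 16/36 = 289.6/36 ≈ 8.0444
I at 18m = 18.1 × (4/18)² = 18.1 × 16/324 = 289.6/324 ≈ 0.8938
= 8.0444 and 0.8938

8.0444 and 0.8938


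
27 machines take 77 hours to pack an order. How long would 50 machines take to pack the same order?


Inverse proportion: x × y = constant
k = 27 × 77 = 2079
y₂ = k / 50 = 2079 / 50
= 41.58

41.58
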